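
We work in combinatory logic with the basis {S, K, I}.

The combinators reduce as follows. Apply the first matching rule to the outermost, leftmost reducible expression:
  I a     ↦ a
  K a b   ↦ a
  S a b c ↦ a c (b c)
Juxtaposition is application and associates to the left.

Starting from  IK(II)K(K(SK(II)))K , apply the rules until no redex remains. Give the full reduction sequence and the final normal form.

Answer: normal form = SKI  (in 6 steps)

Derivation:
  start: IK(II)K(K(SK(II)))K
  →1  K(II)K(K(SK(II)))K
  →2  II(K(SK(II)))K
  →3  I(K(SK(II)))K
  →4  K(SK(II))K
  →5  SK(II)
  →6  SKI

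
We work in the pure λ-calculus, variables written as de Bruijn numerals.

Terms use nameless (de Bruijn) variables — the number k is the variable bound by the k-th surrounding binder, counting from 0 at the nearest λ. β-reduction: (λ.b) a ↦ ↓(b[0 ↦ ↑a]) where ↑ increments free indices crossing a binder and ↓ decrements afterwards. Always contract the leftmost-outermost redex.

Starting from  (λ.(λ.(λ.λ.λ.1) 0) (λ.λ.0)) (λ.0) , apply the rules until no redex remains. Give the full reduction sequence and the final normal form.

Answer: normal form = λ.λ.1  (in 3 steps)

Working:
  start: (λ.(λ.(λ.λ.λ.1) 0) (λ.λ.0)) (λ.0)
  [1] (λ.(λ.λ.λ.1) 0) (λ.λ.0)
  [2] (λ.λ.λ.1) (λ.λ.0)
  [3] λ.λ.1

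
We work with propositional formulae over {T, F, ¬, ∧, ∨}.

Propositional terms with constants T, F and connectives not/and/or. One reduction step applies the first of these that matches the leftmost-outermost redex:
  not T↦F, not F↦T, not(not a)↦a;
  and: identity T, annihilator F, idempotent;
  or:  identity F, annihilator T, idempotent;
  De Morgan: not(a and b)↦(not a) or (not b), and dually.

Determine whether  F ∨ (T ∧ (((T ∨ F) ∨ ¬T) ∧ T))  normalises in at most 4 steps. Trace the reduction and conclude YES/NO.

  start: F ∨ (T ∧ (((T ∨ F) ∨ ¬T) ∧ T))
  →1  T ∧ (((T ∨ F) ∨ ¬T) ∧ T)
  →2  ((T ∨ F) ∨ ¬T) ∧ T
  →3  (T ∨ F) ∨ ¬T
  →4  T ∨ ¬T

Answer: NO — after 4 steps the term is T ∨ ¬T, not yet normal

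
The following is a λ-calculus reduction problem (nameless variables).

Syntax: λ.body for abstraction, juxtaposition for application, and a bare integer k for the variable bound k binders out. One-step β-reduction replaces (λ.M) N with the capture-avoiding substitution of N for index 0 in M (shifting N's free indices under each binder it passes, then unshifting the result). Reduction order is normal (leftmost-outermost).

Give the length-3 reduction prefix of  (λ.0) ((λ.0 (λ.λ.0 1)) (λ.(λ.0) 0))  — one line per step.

  start: (λ.0) ((λ.0 (λ.λ.0 1)) (λ.(λ.0) 0))
  [1] (λ.0 (λ.λ.0 1)) (λ.(λ.0) 0)
  [2] (λ.(λ.0) 0) (λ.λ.0 1)
  [3] (λ.0) (λ.λ.0 1)

Answer: after 3 steps: (λ.0) (λ.λ.0 1)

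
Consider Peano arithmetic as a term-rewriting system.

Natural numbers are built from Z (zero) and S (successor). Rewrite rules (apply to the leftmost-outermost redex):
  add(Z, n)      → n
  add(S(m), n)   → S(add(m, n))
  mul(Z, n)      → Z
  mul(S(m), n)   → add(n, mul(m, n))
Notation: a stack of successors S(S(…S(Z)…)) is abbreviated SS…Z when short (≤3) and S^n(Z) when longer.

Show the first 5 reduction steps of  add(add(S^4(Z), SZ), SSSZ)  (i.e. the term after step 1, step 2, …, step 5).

Answer: after 5 steps: S(S(add(S(add(SZ, SZ)), SSSZ)))

Derivation:
  start: add(add(S^4(Z), SZ), SSSZ)
  →1  add(S(add(SSSZ, SZ)), SSSZ)
  →2  S(add(add(SSSZ, SZ), SSSZ))
  →3  S(add(S(add(SSZ, SZ)), SSSZ))
  →4  S(S(add(add(SSZ, SZ), SSSZ)))
  →5  S(S(add(S(add(SZ, SZ)), SSSZ)))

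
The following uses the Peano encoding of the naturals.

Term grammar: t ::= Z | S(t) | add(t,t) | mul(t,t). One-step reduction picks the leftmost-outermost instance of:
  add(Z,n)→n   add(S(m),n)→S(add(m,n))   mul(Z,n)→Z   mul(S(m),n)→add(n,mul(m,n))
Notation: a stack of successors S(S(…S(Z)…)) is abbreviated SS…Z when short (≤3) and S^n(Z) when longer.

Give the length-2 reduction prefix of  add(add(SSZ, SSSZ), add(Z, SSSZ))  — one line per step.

  start: add(add(SSZ, SSSZ), add(Z, SSSZ))
  step 1: add(S(add(SZ, SSSZ)), add(Z, SSSZ))
  step 2: S(add(add(SZ, SSSZ), add(Z, SSSZ)))

Answer: after 2 steps: S(add(add(SZ, SSSZ), add(Z, SSSZ)))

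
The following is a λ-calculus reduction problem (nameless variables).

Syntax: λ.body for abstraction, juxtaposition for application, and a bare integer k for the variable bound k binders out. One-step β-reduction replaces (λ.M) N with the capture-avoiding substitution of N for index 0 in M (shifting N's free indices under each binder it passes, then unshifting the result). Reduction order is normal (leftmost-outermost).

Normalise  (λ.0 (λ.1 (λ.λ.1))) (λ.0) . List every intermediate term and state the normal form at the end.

Answer: normal form = λ.λ.λ.1  (in 3 steps)

Reduction:
  start: (λ.0 (λ.1 (λ.λ.1))) (λ.0)
  [1] (λ.0) (λ.(λ.0) (λ.λ.1))
  [2] λ.(λ.0) (λ.λ.1)
  [3] λ.λ.λ.1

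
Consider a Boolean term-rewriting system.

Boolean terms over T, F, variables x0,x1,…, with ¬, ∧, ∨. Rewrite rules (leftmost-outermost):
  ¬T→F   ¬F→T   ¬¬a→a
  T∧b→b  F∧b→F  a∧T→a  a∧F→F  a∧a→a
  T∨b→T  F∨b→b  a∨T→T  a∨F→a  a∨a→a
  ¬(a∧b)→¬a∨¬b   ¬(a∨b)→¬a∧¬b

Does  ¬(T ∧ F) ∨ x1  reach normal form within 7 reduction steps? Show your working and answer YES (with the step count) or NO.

Answer: YES — reaches normal form T in 5 ≤ 7 steps

Derivation:
  start: ¬(T ∧ F) ∨ x1
  [1] (¬T ∨ ¬F) ∨ x1
  [2] (F ∨ ¬F) ∨ x1
  [3] ¬F ∨ x1
  [4] T ∨ x1
  [5] T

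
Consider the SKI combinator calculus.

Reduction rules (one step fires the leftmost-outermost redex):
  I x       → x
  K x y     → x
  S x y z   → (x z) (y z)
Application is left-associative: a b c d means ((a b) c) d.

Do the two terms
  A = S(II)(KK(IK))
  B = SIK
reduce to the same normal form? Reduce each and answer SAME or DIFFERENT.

Term A:
  start: S(II)(KK(IK))
  →1  SI(KK(IK))
  →2  SIK

Term B:
  start: SIK

Answer: SAME — A ⇓ SIK, B ⇓ SIK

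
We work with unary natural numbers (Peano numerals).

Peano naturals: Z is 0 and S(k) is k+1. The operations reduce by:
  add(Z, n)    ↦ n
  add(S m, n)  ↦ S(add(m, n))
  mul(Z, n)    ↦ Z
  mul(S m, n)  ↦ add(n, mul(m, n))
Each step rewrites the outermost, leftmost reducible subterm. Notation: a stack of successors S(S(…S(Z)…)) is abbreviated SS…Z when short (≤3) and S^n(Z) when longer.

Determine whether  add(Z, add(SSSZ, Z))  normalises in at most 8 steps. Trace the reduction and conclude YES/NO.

Answer: YES — reaches normal form SSSZ in 5 ≤ 8 steps

Derivation:
  start: add(Z, add(SSSZ, Z))
  [1] add(SSSZ, Z)
  [2] S(add(SSZ, Z))
  [3] S(S(add(SZ, Z)))
  [4] S(S(S(add(Z, Z))))
  [5] SSSZ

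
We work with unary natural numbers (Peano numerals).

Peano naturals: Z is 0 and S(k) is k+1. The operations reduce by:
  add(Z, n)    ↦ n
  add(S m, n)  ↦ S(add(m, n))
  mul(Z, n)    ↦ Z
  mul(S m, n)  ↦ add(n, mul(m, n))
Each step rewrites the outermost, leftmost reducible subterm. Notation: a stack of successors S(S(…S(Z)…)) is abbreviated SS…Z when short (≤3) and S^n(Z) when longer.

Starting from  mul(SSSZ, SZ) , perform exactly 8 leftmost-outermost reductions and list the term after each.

Answer: after 8 steps: S(S(S(add(Z, mul(Z, SZ)))))

Working:
  start: mul(SSSZ, SZ)
  →1  add(SZ, mul(SSZ, SZ))
  →2  S(add(Z, mul(SSZ, SZ)))
  →3  S(mul(SSZ, SZ))
  →4  S(add(SZ, mul(SZ, SZ)))
  →5  S(S(add(Z, mul(SZ, SZ))))
  →6  S(S(mul(SZ, SZ)))
  →7  S(S(add(SZ, mul(Z, SZ))))
  →8  S(S(S(add(Z, mul(Z, SZ)))))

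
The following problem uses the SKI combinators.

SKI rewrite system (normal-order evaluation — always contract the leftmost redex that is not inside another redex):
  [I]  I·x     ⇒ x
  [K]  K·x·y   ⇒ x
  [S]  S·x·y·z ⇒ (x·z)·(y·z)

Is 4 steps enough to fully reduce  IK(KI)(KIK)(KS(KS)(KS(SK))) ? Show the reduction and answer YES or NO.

  start: IK(KI)(KIK)(KS(KS)(KS(SK)))
  →1  K(KI)(KIK)(KS(KS)(KS(SK)))
  →2  KI(KS(KS)(KS(SK)))
  →3  I

Answer: YES — reaches normal form I in 3 ≤ 4 steps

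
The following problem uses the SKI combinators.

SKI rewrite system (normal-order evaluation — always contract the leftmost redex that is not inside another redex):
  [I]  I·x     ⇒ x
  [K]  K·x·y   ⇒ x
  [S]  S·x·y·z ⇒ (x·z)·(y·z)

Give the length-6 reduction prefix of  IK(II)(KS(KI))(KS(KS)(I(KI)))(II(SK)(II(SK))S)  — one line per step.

  start: IK(II)(KS(KI))(KS(KS)(I(KI)))(II(SK)(II(SK))S)
  [1] K(II)(KS(KI))(KS(KS)(I(KI)))(II(SK)(II(SK))S)
  [2] II(KS(KS)(I(KI)))(II(SK)(II(SK))S)
  [3] I(KS(KS)(I(KI)))(II(SK)(II(SK))S)
  [4] KS(KS)(I(KI))(II(SK)(II(SK))S)
  [5] S(I(KI))(II(SK)(II(SK))S)
  [6] S(KI)(II(SK)(II(SK))S)

Answer: after 6 steps: S(KI)(II(SK)(II(SK))S)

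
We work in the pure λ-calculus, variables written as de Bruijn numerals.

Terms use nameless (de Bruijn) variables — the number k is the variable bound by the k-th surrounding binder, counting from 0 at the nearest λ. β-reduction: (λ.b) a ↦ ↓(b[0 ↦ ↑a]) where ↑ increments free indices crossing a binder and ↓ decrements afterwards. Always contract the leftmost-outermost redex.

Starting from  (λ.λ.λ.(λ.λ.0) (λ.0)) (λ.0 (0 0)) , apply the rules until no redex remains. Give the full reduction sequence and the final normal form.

  start: (λ.λ.λ.(λ.λ.0) (λ.0)) (λ.0 (0 0))
  [1] λ.λ.(λ.λ.0) (λ.0)
  [2] λ.λ.λ.0

Answer: normal form = λ.λ.λ.0  (in 2 steps)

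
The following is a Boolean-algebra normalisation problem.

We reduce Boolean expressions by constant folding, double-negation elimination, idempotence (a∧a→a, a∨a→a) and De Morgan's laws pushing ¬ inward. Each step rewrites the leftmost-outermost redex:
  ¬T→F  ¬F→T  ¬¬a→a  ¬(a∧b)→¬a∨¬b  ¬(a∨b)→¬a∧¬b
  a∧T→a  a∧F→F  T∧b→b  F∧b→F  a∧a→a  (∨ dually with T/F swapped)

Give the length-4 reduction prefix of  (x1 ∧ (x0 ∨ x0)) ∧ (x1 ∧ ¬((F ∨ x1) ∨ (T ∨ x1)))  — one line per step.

  start: (x1 ∧ (x0 ∨ x0)) ∧ (x1 ∧ ¬((F ∨ x1) ∨ (T ∨ x1)))
  step 1: (x1 ∧ x0) ∧ (x1 ∧ ¬((F ∨ x1) ∨ (T ∨ x1)))
  step 2: (x1 ∧ x0) ∧ (x1 ∧ (¬(F ∨ x1) ∧ ¬(T ∨ x1)))
  step 3: (x1 ∧ x0) ∧ (x1 ∧ ((¬F ∧ ¬x1) ∧ ¬(T ∨ x1)))
  step 4: (x1 ∧ x0) ∧ (x1 ∧ ((T ∧ ¬x1) ∧ ¬(T ∨ x1)))

Answer: after 4 steps: (x1 ∧ x0) ∧ (x1 ∧ ((T ∧ ¬x1) ∧ ¬(T ∨ x1)))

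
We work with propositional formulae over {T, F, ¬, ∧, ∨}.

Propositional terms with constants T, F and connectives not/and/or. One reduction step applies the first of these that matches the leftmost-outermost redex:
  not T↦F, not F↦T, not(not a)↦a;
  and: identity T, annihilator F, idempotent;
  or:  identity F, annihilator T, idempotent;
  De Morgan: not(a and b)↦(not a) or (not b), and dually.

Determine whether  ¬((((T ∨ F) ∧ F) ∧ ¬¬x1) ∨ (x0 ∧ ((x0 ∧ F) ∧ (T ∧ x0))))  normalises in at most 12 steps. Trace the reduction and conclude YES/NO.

Answer: NO — after 12 steps the term is ¬x0 ∨ (¬(x0 ∧ F) ∨ ¬(T ∧ x0)), not yet normal

Working:
  start: ¬((((T ∨ F) ∧ F) ∧ ¬¬x1) ∨ (x0 ∧ ((x0 ∧ F) ∧ (T ∧ x0))))
  step 1: ¬(((T ∨ F) ∧ F) ∧ ¬¬x1) ∧ ¬(x0 ∧ ((x0 ∧ F) ∧ (T ∧ x0)))
  step 2: (¬((T ∨ F) ∧ F) ∨ ¬¬¬x1) ∧ ¬(x0 ∧ ((x0 ∧ F) ∧ (T ∧ x0)))
  step 3: ((¬(T ∨ F) ∨ ¬F) ∨ ¬¬¬x1) ∧ ¬(x0 ∧ ((x0 ∧ F) ∧ (T ∧ x0)))
  step 4: (((¬T ∧ ¬F) ∨ ¬F) ∨ ¬¬¬x1) ∧ ¬(x0 ∧ ((x0 ∧ F) ∧ (T ∧ x0)))
  step 5: (((F ∧ ¬F) ∨ ¬F) ∨ ¬¬¬x1) ∧ ¬(x0 ∧ ((x0 ∧ F) ∧ (T ∧ x0)))
  step 6: ((F ∨ ¬F) ∨ ¬¬¬x1) ∧ ¬(x0 ∧ ((x0 ∧ F) ∧ (T ∧ x0)))
  step 7: (¬F ∨ ¬¬¬x1) ∧ ¬(x0 ∧ ((x0 ∧ F) ∧ (T ∧ x0)))
  step 8: (T ∨ ¬¬¬x1) ∧ ¬(x0 ∧ ((x0 ∧ F) ∧ (T ∧ x0)))
  step 9: T ∧ ¬(x0 ∧ ((x0 ∧ F) ∧ (T ∧ x0)))
  step 10: ¬(x0 ∧ ((x0 ∧ F) ∧ (T ∧ x0)))
  step 11: ¬x0 ∨ ¬((x0 ∧ F) ∧ (T ∧ x0))
  step 12: ¬x0 ∨ (¬(x0 ∧ F) ∨ ¬(T ∧ x0))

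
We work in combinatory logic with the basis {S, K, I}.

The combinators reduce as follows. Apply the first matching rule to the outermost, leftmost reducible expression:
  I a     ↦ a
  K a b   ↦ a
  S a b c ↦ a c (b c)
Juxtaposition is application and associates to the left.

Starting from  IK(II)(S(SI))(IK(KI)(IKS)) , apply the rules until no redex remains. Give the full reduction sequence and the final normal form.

Answer: normal form = KI  (in 6 steps)

Working:
  start: IK(II)(S(SI))(IK(KI)(IKS))
  →1  K(II)(S(SI))(IK(KI)(IKS))
  →2  II(IK(KI)(IKS))
  →3  I(IK(KI)(IKS))
  →4  IK(KI)(IKS)
  →5  K(KI)(IKS)
  →6  KI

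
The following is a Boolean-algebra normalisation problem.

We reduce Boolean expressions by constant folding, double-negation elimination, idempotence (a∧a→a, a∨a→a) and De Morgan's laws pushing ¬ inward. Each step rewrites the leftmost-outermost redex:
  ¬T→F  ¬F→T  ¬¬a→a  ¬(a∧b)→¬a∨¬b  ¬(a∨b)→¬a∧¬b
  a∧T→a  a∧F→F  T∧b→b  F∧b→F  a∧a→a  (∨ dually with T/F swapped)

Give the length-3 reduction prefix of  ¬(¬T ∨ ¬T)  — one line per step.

  start: ¬(¬T ∨ ¬T)
  [1] ¬¬T ∧ ¬¬T
  [2] ¬¬T
  [3] T

Answer: after 3 steps: T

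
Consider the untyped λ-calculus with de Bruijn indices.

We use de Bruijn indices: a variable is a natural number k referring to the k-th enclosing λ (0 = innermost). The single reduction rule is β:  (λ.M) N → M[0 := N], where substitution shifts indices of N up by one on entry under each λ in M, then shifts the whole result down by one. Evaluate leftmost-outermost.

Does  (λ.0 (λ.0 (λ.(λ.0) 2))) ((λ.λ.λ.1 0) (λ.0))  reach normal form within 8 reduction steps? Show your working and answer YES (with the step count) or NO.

  start: (λ.0 (λ.0 (λ.(λ.0) 2))) ((λ.λ.λ.1 0) (λ.0))
  →1  (λ.λ.λ.1 0) (λ.0) (λ.0 (λ.(λ.0) ((λ.λ.λ.1 0) (λ.0))))
  →2  (λ.λ.1 0) (λ.0 (λ.(λ.0) ((λ.λ.λ.1 0) (λ.0))))
  →3  λ.(λ.0 (λ.(λ.0) ((λ.λ.λ.1 0) (λ.0)))) 0
  →4  λ.0 (λ.(λ.0) ((λ.λ.λ.1 0) (λ.0)))
  →5  λ.0 (λ.(λ.λ.λ.1 0) (λ.0))
  →6  λ.0 (λ.λ.λ.1 0)

Answer: YES — reaches normal form λ.0 (λ.λ.λ.1 0) in 6 ≤ 8 steps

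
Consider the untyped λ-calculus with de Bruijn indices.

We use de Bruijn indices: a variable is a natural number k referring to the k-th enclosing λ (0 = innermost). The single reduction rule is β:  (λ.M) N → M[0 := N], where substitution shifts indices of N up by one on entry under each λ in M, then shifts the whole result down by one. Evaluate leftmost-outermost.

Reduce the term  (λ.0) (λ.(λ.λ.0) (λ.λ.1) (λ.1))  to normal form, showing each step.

Answer: normal form = λ.λ.1  (in 3 steps)

Reduction:
  start: (λ.0) (λ.(λ.λ.0) (λ.λ.1) (λ.1))
  →1  λ.(λ.λ.0) (λ.λ.1) (λ.1)
  →2  λ.(λ.0) (λ.1)
  →3  λ.λ.1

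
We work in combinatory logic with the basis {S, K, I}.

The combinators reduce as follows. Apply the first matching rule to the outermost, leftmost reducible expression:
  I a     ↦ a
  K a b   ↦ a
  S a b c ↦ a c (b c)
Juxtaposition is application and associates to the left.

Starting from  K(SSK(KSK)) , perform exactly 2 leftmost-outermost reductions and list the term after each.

Answer: after 2 steps: K(SS(K(KSK)))

Working:
  start: K(SSK(KSK))
  step 1: K(S(KSK)(K(KSK)))
  step 2: K(SS(K(KSK)))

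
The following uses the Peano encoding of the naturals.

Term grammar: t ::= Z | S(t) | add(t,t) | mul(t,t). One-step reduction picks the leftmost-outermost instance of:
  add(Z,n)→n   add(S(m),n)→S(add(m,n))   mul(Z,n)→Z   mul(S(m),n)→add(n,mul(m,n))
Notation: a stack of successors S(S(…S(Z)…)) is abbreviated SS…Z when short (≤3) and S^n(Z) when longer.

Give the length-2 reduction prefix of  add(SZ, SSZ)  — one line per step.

  start: add(SZ, SSZ)
  [1] S(add(Z, SSZ))
  [2] SSSZ

Answer: after 2 steps: SSSZ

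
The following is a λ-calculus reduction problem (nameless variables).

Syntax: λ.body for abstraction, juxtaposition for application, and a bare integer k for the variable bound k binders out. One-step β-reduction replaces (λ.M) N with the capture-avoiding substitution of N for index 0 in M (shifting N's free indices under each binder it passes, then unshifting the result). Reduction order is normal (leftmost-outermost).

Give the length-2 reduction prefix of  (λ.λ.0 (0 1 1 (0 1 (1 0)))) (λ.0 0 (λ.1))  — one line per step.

Answer: after 2 steps: λ.0 (0 (λ.0 0 (λ.1)) (λ.0 0 (λ.1)) (0 (λ.0 0 (λ.1)) (0 0 (λ.1))))

Derivation:
  start: (λ.λ.0 (0 1 1 (0 1 (1 0)))) (λ.0 0 (λ.1))
  step 1: λ.0 (0 (λ.0 0 (λ.1)) (λ.0 0 (λ.1)) (0 (λ.0 0 (λ.1)) ((λ.0 0 (λ.1)) 0)))
  step 2: λ.0 (0 (λ.0 0 (λ.1)) (λ.0 0 (λ.1)) (0 (λ.0 0 (λ.1)) (0 0 (λ.1))))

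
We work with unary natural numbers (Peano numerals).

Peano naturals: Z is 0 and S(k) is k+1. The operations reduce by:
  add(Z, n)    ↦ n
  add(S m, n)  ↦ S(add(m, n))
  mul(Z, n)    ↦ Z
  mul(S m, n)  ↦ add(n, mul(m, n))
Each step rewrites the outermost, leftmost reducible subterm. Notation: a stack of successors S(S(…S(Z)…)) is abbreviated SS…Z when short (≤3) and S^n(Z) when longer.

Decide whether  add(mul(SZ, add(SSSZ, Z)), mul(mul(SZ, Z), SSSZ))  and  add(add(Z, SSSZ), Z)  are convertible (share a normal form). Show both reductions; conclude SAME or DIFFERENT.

Term A:
  start: add(mul(SZ, add(SSSZ, Z)), mul(mul(SZ, Z), SSSZ))
  [1] add(add(add(SSSZ, Z), mul(Z, add(SSSZ, Z))), mul(mul(SZ, Z), SSSZ))
  [2] add(add(S(add(SSZ, Z)), mul(Z, add(SSSZ, Z))), mul(mul(SZ, Z), SSSZ))
  [3] add(S(add(add(SSZ, Z), mul(Z, add(SSSZ, Z)))), mul(mul(SZ, Z), SSSZ))
  [4] S(add(add(add(SSZ, Z), mul(Z, add(SSSZ, Z))), mul(mul(SZ, Z), SSSZ)))
  [5] S(add(add(S(add(SZ, Z)), mul(Z, add(SSSZ, Z))), mul(mul(SZ, Z), SSSZ)))
  [6] S(add(S(add(add(SZ, Z), mul(Z, add(SSSZ, Z)))), mul(mul(SZ, Z), SSSZ)))
  [7] S(S(add(add(add(SZ, Z), mul(Z, add(SSSZ, Z))), mul(mul(SZ, Z), SSSZ))))
  [8] S(S(add(add(S(add(Z, Z)), mul(Z, add(SSSZ, Z))), mul(mul(SZ, Z), SSSZ))))
  [9] S(S(add(S(add(add(Z, Z), mul(Z, add(SSSZ, Z)))), mul(mul(SZ, Z), SSSZ))))
  [10] S(S(S(add(add(add(Z, Z), mul(Z, add(SSSZ, Z))), mul(mul(SZ, Z), SSSZ)))))
  [11] S(S(S(add(add(Z, mul(Z, add(SSSZ, Z))), mul(mul(SZ, Z), SSSZ)))))
  [12] S(S(S(add(mul(Z, add(SSSZ, Z)), mul(mul(SZ, Z), SSSZ)))))
  [13] S(S(S(add(Z, mul(mul(SZ, Z), SSSZ)))))
  [14] S(S(S(mul(mul(SZ, Z), SSSZ))))
  [15] S(S(S(mul(add(Z, mul(Z, Z)), SSSZ))))
  [16] S(S(S(mul(mul(Z, Z), SSSZ))))
  [17] S(S(S(mul(Z, SSSZ))))
  [18] SSSZ

Term B:
  start: add(add(Z, SSSZ), Z)
  [1] add(SSSZ, Z)
  [2] S(add(SSZ, Z))
  [3] S(S(add(SZ, Z)))
  [4] S(S(S(add(Z, Z))))
  [5] SSSZ

Answer: SAME — A ⇓ SSSZ, B ⇓ SSSZ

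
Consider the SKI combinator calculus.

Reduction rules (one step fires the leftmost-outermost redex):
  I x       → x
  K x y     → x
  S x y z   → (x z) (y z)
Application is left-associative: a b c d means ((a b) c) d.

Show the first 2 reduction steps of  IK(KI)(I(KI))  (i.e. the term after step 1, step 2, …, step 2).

  start: IK(KI)(I(KI))
  →1  K(KI)(I(KI))
  →2  KI

Answer: after 2 steps: KI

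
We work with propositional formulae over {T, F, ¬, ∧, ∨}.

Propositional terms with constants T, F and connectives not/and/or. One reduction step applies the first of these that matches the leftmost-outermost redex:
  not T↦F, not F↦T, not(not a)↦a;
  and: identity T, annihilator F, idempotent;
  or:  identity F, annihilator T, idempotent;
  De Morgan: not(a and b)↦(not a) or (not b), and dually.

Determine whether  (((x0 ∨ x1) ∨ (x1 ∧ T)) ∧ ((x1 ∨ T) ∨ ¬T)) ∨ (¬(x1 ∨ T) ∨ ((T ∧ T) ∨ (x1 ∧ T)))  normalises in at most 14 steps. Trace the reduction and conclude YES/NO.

Answer: YES — reaches normal form T in 11 ≤ 14 steps

Reduction:
  start: (((x0 ∨ x1) ∨ (x1 ∧ T)) ∧ ((x1 ∨ T) ∨ ¬T)) ∨ (¬(x1 ∨ T) ∨ ((T ∧ T) ∨ (x1 ∧ T)))
  [1] (((x0 ∨ x1) ∨ x1) ∧ ((x1 ∨ T) ∨ ¬T)) ∨ (¬(x1 ∨ T) ∨ ((T ∧ T) ∨ (x1 ∧ T)))
  [2] (((x0 ∨ x1) ∨ x1) ∧ (T ∨ ¬T)) ∨ (¬(x1 ∨ T) ∨ ((T ∧ T) ∨ (x1 ∧ T)))
  [3] (((x0 ∨ x1) ∨ x1) ∧ T) ∨ (¬(x1 ∨ T) ∨ ((T ∧ T) ∨ (x1 ∧ T)))
  [4] ((x0 ∨ x1) ∨ x1) ∨ (¬(x1 ∨ T) ∨ ((T ∧ T) ∨ (x1 ∧ T)))
  [5] ((x0 ∨ x1) ∨ x1) ∨ ((¬x1 ∧ ¬T) ∨ ((T ∧ T) ∨ (x1 ∧ T)))
  [6] ((x0 ∨ x1) ∨ x1) ∨ ((¬x1 ∧ F) ∨ ((T ∧ T) ∨ (x1 ∧ T)))
  [7] ((x0 ∨ x1) ∨ x1) ∨ (F ∨ ((T ∧ T) ∨ (x1 ∧ T)))
  [8] ((x0 ∨ x1) ∨ x1) ∨ ((T ∧ T) ∨ (x1 ∧ T))
  [9] ((x0 ∨ x1) ∨ x1) ∨ (T ∨ (x1 ∧ T))
  [10] ((x0 ∨ x1) ∨ x1) ∨ T
  [11] T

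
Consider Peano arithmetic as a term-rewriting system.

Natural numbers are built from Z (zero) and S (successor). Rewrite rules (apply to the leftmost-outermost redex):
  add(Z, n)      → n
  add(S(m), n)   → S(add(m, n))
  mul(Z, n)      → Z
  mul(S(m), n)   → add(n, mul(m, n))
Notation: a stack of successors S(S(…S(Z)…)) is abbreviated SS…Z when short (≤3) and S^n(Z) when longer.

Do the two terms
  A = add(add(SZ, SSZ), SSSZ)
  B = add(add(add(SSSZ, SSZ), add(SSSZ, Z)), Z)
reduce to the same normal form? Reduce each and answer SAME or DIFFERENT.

Answer: DIFFERENT — A ⇓ S^6(Z), B ⇓ S^8(Z)

Working:
Term A:
  start: add(add(SZ, SSZ), SSSZ)
  →1  add(S(add(Z, SSZ)), SSSZ)
  →2  S(add(add(Z, SSZ), SSSZ))
  →3  S(add(SSZ, SSSZ))
  →4  S(S(add(SZ, SSSZ)))
  →5  S(S(S(add(Z, SSSZ))))
  →6  S^6(Z)

Term B:
  start: add(add(add(SSSZ, SSZ), add(SSSZ, Z)), Z)
  →1  add(add(S(add(SSZ, SSZ)), add(SSSZ, Z)), Z)
  →2  add(S(add(add(SSZ, SSZ), add(SSSZ, Z))), Z)
  →3  S(add(add(add(SSZ, SSZ), add(SSSZ, Z)), Z))
  →4  S(add(add(S(add(SZ, SSZ)), add(SSSZ, Z)), Z))
  →5  S(add(S(add(add(SZ, SSZ), add(SSSZ, Z))), Z))
  →6  S(S(add(add(add(SZ, SSZ), add(SSSZ, Z)), Z)))
  →7  S(S(add(add(S(add(Z, SSZ)), add(SSSZ, Z)), Z)))
  →8  S(S(add(S(add(add(Z, SSZ), add(SSSZ, Z))), Z)))
  →9  S(S(S(add(add(add(Z, SSZ), add(SSSZ, Z)), Z))))
  →10  S(S(S(add(add(SSZ, add(SSSZ, Z)), Z))))
  →11  S(S(S(add(S(add(SZ, add(SSSZ, Z))), Z))))
  →12  S(S(S(S(add(add(SZ, add(SSSZ, Z)), Z)))))
  →13  S(S(S(S(add(S(add(Z, add(SSSZ, Z))), Z)))))
  →14  S(S(S(S(S(add(add(Z, add(SSSZ, Z)), Z))))))
  →15  S(S(S(S(S(add(add(SSSZ, Z), Z))))))
  →16  S(S(S(S(S(add(S(add(SSZ, Z)), Z))))))
  →17  S(S(S(S(S(S(add(add(SSZ, Z), Z)))))))
  →18  S(S(S(S(S(S(add(S(add(SZ, Z)), Z)))))))
  →19  S(S(S(S(S(S(S(add(add(SZ, Z), Z))))))))
  →20  S(S(S(S(S(S(S(add(S(add(Z, Z)), Z))))))))
  →21  S(S(S(S(S(S(S(S(add(add(Z, Z), Z)))))))))
  →22  S(S(S(S(S(S(S(S(add(Z, Z)))))))))
  →23  S^8(Z)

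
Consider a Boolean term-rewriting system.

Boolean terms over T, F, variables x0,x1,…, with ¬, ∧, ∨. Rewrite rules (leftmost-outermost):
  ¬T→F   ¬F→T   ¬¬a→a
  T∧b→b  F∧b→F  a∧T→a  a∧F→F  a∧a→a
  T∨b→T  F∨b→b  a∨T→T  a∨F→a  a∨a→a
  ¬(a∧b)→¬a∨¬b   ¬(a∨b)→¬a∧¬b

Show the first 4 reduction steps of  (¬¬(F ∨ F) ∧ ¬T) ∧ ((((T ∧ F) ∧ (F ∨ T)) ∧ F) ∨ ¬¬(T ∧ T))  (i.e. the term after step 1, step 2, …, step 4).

  start: (¬¬(F ∨ F) ∧ ¬T) ∧ ((((T ∧ F) ∧ (F ∨ T)) ∧ F) ∨ ¬¬(T ∧ T))
  [1] ((F ∨ F) ∧ ¬T) ∧ ((((T ∧ F) ∧ (F ∨ T)) ∧ F) ∨ ¬¬(T ∧ T))
  [2] (F ∧ ¬T) ∧ ((((T ∧ F) ∧ (F ∨ T)) ∧ F) ∨ ¬¬(T ∧ T))
  [3] F ∧ ((((T ∧ F) ∧ (F ∨ T)) ∧ F) ∨ ¬¬(T ∧ T))
  [4] F

Answer: after 4 steps: F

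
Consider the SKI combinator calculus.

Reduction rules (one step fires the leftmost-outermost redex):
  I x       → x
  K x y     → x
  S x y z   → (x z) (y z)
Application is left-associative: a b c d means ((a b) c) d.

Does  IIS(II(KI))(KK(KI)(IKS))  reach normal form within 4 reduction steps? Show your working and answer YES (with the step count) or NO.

Answer: NO — after 4 steps the term is S(KI)(KK(KI)(IKS)), not yet normal

Reduction:
  start: IIS(II(KI))(KK(KI)(IKS))
  →1  IS(II(KI))(KK(KI)(IKS))
  →2  S(II(KI))(KK(KI)(IKS))
  →3  S(I(KI))(KK(KI)(IKS))
  →4  S(KI)(KK(KI)(IKS))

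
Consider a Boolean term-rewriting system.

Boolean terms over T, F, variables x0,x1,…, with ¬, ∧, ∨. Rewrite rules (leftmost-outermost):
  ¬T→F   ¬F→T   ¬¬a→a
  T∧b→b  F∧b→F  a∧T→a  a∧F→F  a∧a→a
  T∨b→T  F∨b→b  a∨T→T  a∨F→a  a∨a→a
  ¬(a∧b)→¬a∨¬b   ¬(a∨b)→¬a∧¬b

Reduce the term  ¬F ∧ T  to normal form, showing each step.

  start: ¬F ∧ T
  [1] ¬F
  [2] T

Answer: normal form = T  (in 2 steps)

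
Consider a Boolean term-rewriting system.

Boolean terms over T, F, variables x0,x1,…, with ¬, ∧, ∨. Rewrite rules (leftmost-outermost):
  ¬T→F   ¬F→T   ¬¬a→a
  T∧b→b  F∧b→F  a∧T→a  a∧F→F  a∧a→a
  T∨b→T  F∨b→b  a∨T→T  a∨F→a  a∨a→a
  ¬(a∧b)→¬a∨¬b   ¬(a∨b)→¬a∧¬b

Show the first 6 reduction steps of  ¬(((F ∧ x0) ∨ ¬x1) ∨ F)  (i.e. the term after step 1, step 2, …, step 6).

  start: ¬(((F ∧ x0) ∨ ¬x1) ∨ F)
  [1] ¬((F ∧ x0) ∨ ¬x1) ∧ ¬F
  [2] (¬(F ∧ x0) ∧ ¬¬x1) ∧ ¬F
  [3] ((¬F ∨ ¬x0) ∧ ¬¬x1) ∧ ¬F
  [4] ((T ∨ ¬x0) ∧ ¬¬x1) ∧ ¬F
  [5] (T ∧ ¬¬x1) ∧ ¬F
  [6] ¬¬x1 ∧ ¬F

Answer: after 6 steps: ¬¬x1 ∧ ¬F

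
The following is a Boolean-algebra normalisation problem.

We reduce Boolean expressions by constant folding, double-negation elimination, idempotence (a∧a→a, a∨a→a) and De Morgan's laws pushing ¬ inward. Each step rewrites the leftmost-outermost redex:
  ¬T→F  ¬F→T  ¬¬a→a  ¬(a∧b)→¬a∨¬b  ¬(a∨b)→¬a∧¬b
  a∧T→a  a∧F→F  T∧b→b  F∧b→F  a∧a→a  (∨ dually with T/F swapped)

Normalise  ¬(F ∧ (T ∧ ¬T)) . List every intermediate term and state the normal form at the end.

  start: ¬(F ∧ (T ∧ ¬T))
  →1  ¬F ∨ ¬(T ∧ ¬T)
  →2  T ∨ ¬(T ∧ ¬T)
  →3  T

Answer: normal form = T  (in 3 steps)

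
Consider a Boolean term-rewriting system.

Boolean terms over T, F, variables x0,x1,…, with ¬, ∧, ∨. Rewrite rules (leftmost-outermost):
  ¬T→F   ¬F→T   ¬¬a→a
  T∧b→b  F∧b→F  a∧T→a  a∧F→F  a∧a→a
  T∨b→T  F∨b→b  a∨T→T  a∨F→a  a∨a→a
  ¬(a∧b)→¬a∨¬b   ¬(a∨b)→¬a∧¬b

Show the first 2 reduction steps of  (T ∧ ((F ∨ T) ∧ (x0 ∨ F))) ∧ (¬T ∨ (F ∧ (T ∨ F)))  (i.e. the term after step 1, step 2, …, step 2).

Answer: after 2 steps: (T ∧ (x0 ∨ F)) ∧ (¬T ∨ (F ∧ (T ∨ F)))

Derivation:
  start: (T ∧ ((F ∨ T) ∧ (x0 ∨ F))) ∧ (¬T ∨ (F ∧ (T ∨ F)))
  step 1: ((F ∨ T) ∧ (x0 ∨ F)) ∧ (¬T ∨ (F ∧ (T ∨ F)))
  step 2: (T ∧ (x0 ∨ F)) ∧ (¬T ∨ (F ∧ (T ∨ F)))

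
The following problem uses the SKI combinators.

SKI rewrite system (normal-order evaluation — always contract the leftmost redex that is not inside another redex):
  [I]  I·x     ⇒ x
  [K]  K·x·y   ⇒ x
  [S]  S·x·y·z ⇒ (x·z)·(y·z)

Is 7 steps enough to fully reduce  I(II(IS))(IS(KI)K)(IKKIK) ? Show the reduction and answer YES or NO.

Answer: YES — reaches normal form S(S(KI)K)(KK) in 7 ≤ 7 steps

Derivation:
  start: I(II(IS))(IS(KI)K)(IKKIK)
  →1  II(IS)(IS(KI)K)(IKKIK)
  →2  I(IS)(IS(KI)K)(IKKIK)
  →3  IS(IS(KI)K)(IKKIK)
  →4  S(IS(KI)K)(IKKIK)
  →5  S(S(KI)K)(IKKIK)
  →6  S(S(KI)K)(KKIK)
  →7  S(S(KI)K)(KK)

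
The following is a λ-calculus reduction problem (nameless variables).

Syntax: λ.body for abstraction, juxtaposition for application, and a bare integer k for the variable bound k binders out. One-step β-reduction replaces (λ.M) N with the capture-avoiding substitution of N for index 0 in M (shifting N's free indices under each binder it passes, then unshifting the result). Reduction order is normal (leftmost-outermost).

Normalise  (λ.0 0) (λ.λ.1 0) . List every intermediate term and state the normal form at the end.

  start: (λ.0 0) (λ.λ.1 0)
  →1  (λ.λ.1 0) (λ.λ.1 0)
  →2  λ.(λ.λ.1 0) 0
  →3  λ.λ.1 0

Answer: normal form = λ.λ.1 0  (in 3 steps)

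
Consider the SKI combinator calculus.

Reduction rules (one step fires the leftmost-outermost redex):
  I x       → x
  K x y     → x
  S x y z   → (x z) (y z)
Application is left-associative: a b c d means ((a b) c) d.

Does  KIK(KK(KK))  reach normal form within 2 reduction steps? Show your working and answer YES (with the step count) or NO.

  start: KIK(KK(KK))
  step 1: I(KK(KK))
  step 2: KK(KK)

Answer: NO — after 2 steps the term is KK(KK), not yet normal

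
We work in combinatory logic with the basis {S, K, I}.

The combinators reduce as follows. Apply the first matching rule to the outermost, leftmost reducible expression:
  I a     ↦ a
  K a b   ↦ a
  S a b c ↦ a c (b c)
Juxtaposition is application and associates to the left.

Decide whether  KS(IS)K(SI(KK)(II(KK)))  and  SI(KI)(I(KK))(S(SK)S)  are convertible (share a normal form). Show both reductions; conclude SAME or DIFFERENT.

Term A:
  start: KS(IS)K(SI(KK)(II(KK)))
  →1  SK(SI(KK)(II(KK)))
  →2  SK(I(II(KK))(KK(II(KK))))
  →3  SK(II(KK)(KK(II(KK))))
  →4  SK(I(KK)(KK(II(KK))))
  →5  SK(KK(KK(II(KK))))
  →6  SKK

Term B:
  start: SI(KI)(I(KK))(S(SK)S)
  →1  I(I(KK))(KI(I(KK)))(S(SK)S)
  →2  I(KK)(KI(I(KK)))(S(SK)S)
  →3  KK(KI(I(KK)))(S(SK)S)
  →4  K(S(SK)S)

Answer: DIFFERENT — A ⇓ SKK, B ⇓ K(S(SK)S)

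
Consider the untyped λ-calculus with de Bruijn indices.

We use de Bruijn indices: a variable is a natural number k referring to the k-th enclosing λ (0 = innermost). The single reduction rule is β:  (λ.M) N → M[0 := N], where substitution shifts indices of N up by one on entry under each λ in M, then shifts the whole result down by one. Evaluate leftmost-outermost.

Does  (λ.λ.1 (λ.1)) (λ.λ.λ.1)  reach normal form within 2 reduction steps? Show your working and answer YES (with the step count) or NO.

Answer: YES — reaches normal form λ.λ.λ.1 in 2 ≤ 2 steps

Reduction:
  start: (λ.λ.1 (λ.1)) (λ.λ.λ.1)
  →1  λ.(λ.λ.λ.1) (λ.1)
  →2  λ.λ.λ.1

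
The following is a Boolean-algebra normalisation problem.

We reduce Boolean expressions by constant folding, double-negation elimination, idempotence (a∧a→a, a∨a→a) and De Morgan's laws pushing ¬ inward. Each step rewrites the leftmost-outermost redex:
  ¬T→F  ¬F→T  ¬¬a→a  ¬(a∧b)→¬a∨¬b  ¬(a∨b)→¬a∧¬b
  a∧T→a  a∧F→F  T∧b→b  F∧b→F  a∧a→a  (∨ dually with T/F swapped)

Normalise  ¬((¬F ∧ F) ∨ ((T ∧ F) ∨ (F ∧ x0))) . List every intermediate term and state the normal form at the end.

Answer: normal form = T  (in 15 steps)

Derivation:
  start: ¬((¬F ∧ F) ∨ ((T ∧ F) ∨ (F ∧ x0)))
  step 1: ¬(¬F ∧ F) ∧ ¬((T ∧ F) ∨ (F ∧ x0))
  step 2: (¬¬F ∨ ¬F) ∧ ¬((T ∧ F) ∨ (F ∧ x0))
  step 3: (F ∨ ¬F) ∧ ¬((T ∧ F) ∨ (F ∧ x0))
  step 4: ¬F ∧ ¬((T ∧ F) ∨ (F ∧ x0))
  step 5: T ∧ ¬((T ∧ F) ∨ (F ∧ x0))
  step 6: ¬((T ∧ F) ∨ (F ∧ x0))
  step 7: ¬(T ∧ F) ∧ ¬(F ∧ x0)
  step 8: (¬T ∨ ¬F) ∧ ¬(F ∧ x0)
  step 9: (F ∨ ¬F) ∧ ¬(F ∧ x0)
  step 10: ¬F ∧ ¬(F ∧ x0)
  step 11: T ∧ ¬(F ∧ x0)
  step 12: ¬(F ∧ x0)
  step 13: ¬F ∨ ¬x0
  step 14: T ∨ ¬x0
  step 15: T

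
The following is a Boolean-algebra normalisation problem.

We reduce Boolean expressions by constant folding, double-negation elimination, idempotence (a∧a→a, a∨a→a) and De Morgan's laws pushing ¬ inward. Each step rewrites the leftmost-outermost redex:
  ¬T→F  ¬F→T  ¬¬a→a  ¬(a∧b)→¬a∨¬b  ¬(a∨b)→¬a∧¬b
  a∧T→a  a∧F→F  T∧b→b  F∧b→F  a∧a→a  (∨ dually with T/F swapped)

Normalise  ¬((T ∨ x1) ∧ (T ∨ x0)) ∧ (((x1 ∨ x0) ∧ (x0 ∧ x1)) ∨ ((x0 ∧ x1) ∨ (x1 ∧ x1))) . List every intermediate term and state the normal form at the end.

  start: ¬((T ∨ x1) ∧ (T ∨ x0)) ∧ (((x1 ∨ x0) ∧ (x0 ∧ x1)) ∨ ((x0 ∧ x1) ∨ (x1 ∧ x1)))
  [1] (¬(T ∨ x1) ∨ ¬(T ∨ x0)) ∧ (((x1 ∨ x0) ∧ (x0 ∧ x1)) ∨ ((x0 ∧ x1) ∨ (x1 ∧ x1)))
  [2] ((¬T ∧ ¬x1) ∨ ¬(T ∨ x0)) ∧ (((x1 ∨ x0) ∧ (x0 ∧ x1)) ∨ ((x0 ∧ x1) ∨ (x1 ∧ x1)))
  [3] ((F ∧ ¬x1) ∨ ¬(T ∨ x0)) ∧ (((x1 ∨ x0) ∧ (x0 ∧ x1)) ∨ ((x0 ∧ x1) ∨ (x1 ∧ x1)))
  [4] (F ∨ ¬(T ∨ x0)) ∧ (((x1 ∨ x0) ∧ (x0 ∧ x1)) ∨ ((x0 ∧ x1) ∨ (x1 ∧ x1)))
  [5] ¬(T ∨ x0) ∧ (((x1 ∨ x0) ∧ (x0 ∧ x1)) ∨ ((x0 ∧ x1) ∨ (x1 ∧ x1)))
  [6] (¬T ∧ ¬x0) ∧ (((x1 ∨ x0) ∧ (x0 ∧ x1)) ∨ ((x0 ∧ x1) ∨ (x1 ∧ x1)))
  [7] (F ∧ ¬x0) ∧ (((x1 ∨ x0) ∧ (x0 ∧ x1)) ∨ ((x0 ∧ x1) ∨ (x1 ∧ x1)))
  [8] F ∧ (((x1 ∨ x0) ∧ (x0 ∧ x1)) ∨ ((x0 ∧ x1) ∨ (x1 ∧ x1)))
  [9] F

Answer: normal form = F  (in 9 steps)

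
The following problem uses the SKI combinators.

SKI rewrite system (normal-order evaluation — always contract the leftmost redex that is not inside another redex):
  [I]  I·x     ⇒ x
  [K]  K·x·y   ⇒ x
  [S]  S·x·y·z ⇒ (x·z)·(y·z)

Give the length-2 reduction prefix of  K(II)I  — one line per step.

Answer: after 2 steps: I

Working:
  start: K(II)I
  step 1: II
  step 2: I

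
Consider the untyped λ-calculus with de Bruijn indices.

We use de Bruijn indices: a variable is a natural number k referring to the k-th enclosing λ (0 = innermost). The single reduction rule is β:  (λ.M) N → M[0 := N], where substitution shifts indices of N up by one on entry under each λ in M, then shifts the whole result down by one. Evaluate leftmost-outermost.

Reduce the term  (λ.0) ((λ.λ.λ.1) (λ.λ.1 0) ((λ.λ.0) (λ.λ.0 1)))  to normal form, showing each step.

Answer: normal form = λ.λ.0  (in 4 steps)

Working:
  start: (λ.0) ((λ.λ.λ.1) (λ.λ.1 0) ((λ.λ.0) (λ.λ.0 1)))
  →1  (λ.λ.λ.1) (λ.λ.1 0) ((λ.λ.0) (λ.λ.0 1))
  →2  (λ.λ.1) ((λ.λ.0) (λ.λ.0 1))
  →3  λ.(λ.λ.0) (λ.λ.0 1)
  →4  λ.λ.0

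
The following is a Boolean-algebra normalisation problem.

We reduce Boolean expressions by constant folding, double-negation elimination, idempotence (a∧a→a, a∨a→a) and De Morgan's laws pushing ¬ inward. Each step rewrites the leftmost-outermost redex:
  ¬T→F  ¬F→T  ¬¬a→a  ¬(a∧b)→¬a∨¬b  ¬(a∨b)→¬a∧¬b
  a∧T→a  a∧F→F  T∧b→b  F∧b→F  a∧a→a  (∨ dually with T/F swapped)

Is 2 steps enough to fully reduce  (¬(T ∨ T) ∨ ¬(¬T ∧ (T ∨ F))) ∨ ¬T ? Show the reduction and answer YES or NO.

  start: (¬(T ∨ T) ∨ ¬(¬T ∧ (T ∨ F))) ∨ ¬T
  →1  ((¬T ∧ ¬T) ∨ ¬(¬T ∧ (T ∨ F))) ∨ ¬T
  →2  (¬T ∨ ¬(¬T ∧ (T ∨ F))) ∨ ¬T

Answer: NO — after 2 steps the term is (¬T ∨ ¬(¬T ∧ (T ∨ F))) ∨ ¬T, not yet normal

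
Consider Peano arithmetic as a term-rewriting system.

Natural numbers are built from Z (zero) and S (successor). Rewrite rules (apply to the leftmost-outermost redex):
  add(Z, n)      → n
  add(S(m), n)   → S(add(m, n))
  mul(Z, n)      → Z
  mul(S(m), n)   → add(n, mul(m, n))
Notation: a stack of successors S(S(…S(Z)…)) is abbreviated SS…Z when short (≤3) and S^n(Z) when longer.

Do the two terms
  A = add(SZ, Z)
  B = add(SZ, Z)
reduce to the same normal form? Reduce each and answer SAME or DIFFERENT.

Term A:
  start: add(SZ, Z)
  →1  S(add(Z, Z))
  →2  SZ

Term B:
  start: add(SZ, Z)
  →1  S(add(Z, Z))
  →2  SZ

Answer: SAME — A ⇓ SZ, B ⇓ SZ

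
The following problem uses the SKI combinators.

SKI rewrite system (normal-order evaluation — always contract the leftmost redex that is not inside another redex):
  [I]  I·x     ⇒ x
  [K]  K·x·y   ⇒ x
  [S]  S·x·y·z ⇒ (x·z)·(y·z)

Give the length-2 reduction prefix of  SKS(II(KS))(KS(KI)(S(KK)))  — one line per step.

Answer: after 2 steps: II(KS)(KS(KI)(S(KK)))

Reduction:
  start: SKS(II(KS))(KS(KI)(S(KK)))
  step 1: K(II(KS))(S(II(KS)))(KS(KI)(S(KK)))
  step 2: II(KS)(KS(KI)(S(KK)))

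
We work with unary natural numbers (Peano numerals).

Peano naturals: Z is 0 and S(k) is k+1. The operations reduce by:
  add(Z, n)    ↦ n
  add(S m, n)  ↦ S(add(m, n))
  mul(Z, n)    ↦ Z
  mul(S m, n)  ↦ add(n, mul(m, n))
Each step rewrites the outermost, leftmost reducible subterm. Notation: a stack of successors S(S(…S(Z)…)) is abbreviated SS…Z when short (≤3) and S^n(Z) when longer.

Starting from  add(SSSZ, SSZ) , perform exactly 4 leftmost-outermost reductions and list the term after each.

  start: add(SSSZ, SSZ)
  [1] S(add(SSZ, SSZ))
  [2] S(S(add(SZ, SSZ)))
  [3] S(S(S(add(Z, SSZ))))
  [4] S^5(Z)

Answer: after 4 steps: S^5(Z)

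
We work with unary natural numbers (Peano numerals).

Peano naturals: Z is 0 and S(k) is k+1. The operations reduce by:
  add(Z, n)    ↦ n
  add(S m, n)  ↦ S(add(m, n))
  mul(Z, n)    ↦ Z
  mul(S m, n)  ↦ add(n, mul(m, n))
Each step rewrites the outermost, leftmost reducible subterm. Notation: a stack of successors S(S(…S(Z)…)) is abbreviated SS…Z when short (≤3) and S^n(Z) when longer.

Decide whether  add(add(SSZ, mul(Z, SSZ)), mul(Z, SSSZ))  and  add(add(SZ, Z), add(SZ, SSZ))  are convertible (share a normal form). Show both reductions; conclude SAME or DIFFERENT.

Term A:
  start: add(add(SSZ, mul(Z, SSZ)), mul(Z, SSSZ))
  →1  add(S(add(SZ, mul(Z, SSZ))), mul(Z, SSSZ))
  →2  S(add(add(SZ, mul(Z, SSZ)), mul(Z, SSSZ)))
  →3  S(add(S(add(Z, mul(Z, SSZ))), mul(Z, SSSZ)))
  →4  S(S(add(add(Z, mul(Z, SSZ)), mul(Z, SSSZ))))
  →5  S(S(add(mul(Z, SSZ), mul(Z, SSSZ))))
  →6  S(S(add(Z, mul(Z, SSSZ))))
  →7  S(S(mul(Z, SSSZ)))
  →8  SSZ

Term B:
  start: add(add(SZ, Z), add(SZ, SSZ))
  →1  add(S(add(Z, Z)), add(SZ, SSZ))
  →2  S(add(add(Z, Z), add(SZ, SSZ)))
  →3  S(add(Z, add(SZ, SSZ)))
  →4  S(add(SZ, SSZ))
  →5  S(S(add(Z, SSZ)))
  →6  S^4(Z)

Answer: DIFFERENT — A ⇓ SSZ, B ⇓ S^4(Z)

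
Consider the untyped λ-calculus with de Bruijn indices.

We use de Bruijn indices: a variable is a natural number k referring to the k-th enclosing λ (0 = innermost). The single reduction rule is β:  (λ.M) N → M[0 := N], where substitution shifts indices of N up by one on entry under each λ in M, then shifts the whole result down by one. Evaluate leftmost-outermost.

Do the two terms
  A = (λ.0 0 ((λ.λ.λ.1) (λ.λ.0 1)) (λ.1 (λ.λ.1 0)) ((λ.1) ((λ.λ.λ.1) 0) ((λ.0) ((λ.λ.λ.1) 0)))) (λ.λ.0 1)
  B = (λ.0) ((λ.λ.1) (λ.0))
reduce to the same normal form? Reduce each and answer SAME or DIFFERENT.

Term A:
  start: (λ.0 0 ((λ.λ.λ.1) (λ.λ.0 1)) (λ.1 (λ.λ.1 0)) ((λ.1) ((λ.λ.λ.1) 0) ((λ.0) ((λ.λ.λ.1) 0)))) (λ.λ.0 1)
  step 1: (λ.λ.0 1) (λ.λ.0 1) ((λ.λ.λ.1) (λ.λ.0 1)) (λ.(λ.λ.0 1) (λ.λ.1 0)) ((λ.λ.λ.0 1) ((λ.λ.λ.1) (λ.λ.0 1)) ((λ.0) ((λ.λ.λ.1) (λ.λ.0 1))))
  step 2: (λ.0 (λ.λ.0 1)) ((λ.λ.λ.1) (λ.λ.0 1)) (λ.(λ.λ.0 1) (λ.λ.1 0)) ((λ.λ.λ.0 1) ((λ.λ.λ.1) (λ.λ.0 1)) ((λ.0) ((λ.λ.λ.1) (λ.λ.0 1))))
  step 3: (λ.λ.λ.1) (λ.λ.0 1) (λ.λ.0 1) (λ.(λ.λ.0 1) (λ.λ.1 0)) ((λ.λ.λ.0 1) ((λ.λ.λ.1) (λ.λ.0 1)) ((λ.0) ((λ.λ.λ.1) (λ.λ.0 1))))
  step 4: (λ.λ.1) (λ.λ.0 1) (λ.(λ.λ.0 1) (λ.λ.1 0)) ((λ.λ.λ.0 1) ((λ.λ.λ.1) (λ.λ.0 1)) ((λ.0) ((λ.λ.λ.1) (λ.λ.0 1))))
  step 5: (λ.λ.λ.0 1) (λ.(λ.λ.0 1) (λ.λ.1 0)) ((λ.λ.λ.0 1) ((λ.λ.λ.1) (λ.λ.0 1)) ((λ.0) ((λ.λ.λ.1) (λ.λ.0 1))))
  step 6: (λ.λ.0 1) ((λ.λ.λ.0 1) ((λ.λ.λ.1) (λ.λ.0 1)) ((λ.0) ((λ.λ.λ.1) (λ.λ.0 1))))
  step 7: λ.0 ((λ.λ.λ.0 1) ((λ.λ.λ.1) (λ.λ.0 1)) ((λ.0) ((λ.λ.λ.1) (λ.λ.0 1))))
  step 8: λ.0 ((λ.λ.0 1) ((λ.0) ((λ.λ.λ.1) (λ.λ.0 1))))
  step 9: λ.0 (λ.0 ((λ.0) ((λ.λ.λ.1) (λ.λ.0 1))))
  step 10: λ.0 (λ.0 ((λ.λ.λ.1) (λ.λ.0 1)))
  step 11: λ.0 (λ.0 (λ.λ.1))

Term B:
  start: (λ.0) ((λ.λ.1) (λ.0))
  step 1: (λ.λ.1) (λ.0)
  step 2: λ.λ.0

Answer: DIFFERENT — A ⇓ λ.0 (λ.0 (λ.λ.1)), B ⇓ λ.λ.0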